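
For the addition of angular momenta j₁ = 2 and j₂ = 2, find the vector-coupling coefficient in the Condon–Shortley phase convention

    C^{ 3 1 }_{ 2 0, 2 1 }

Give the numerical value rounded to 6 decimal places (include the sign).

triangle: 1!×3!×3!/8! = 36/40320
(j±m)!: 2!×2!×3!×1!×4!×2! = 1152
prefactor² = (2J+1)×Δ×N² = 36/5
  k=0: +1/(0!×1!×2!×3!×1!×0!) = 1/12
  k=1: −1/(1!×0!×1!×2!×2!×1!) = -1/4
Σ = -1/6  ⇒  CG² = 36/5×(-1/6)² = 1/5
CG = −√(1/5) = -0.447214

-0.447214  (= −√(1/5))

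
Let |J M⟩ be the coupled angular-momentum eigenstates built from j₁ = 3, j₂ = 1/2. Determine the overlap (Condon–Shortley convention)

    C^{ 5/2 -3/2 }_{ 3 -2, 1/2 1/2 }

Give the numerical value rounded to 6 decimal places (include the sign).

−√(5/7) = -0.845154

j₁+j₂−J=1  J+j₁−j₂=5  J−j₁+j₂=0  j₁+j₂+J+1=7
(j₁±m₁, j₂±m₂, J±M) = (1,5,1,0,1,4)
P² = 2880/7
sum k=1..1:
  [1] −1/24 = -1/24
S = -1/24
C² = P²·S² = 5/7 ; C = -0.845154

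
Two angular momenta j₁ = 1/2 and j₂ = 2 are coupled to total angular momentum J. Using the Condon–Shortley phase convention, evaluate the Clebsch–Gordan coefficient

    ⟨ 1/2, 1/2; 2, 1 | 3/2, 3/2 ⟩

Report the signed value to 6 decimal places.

√[4·1!0!3!/5! · 1!0!3!1!3!0!] = √(36/5)
  +(−1)^0/∏(0,1,0,3,0,0)! = 1/6  (running 1/6)
⟨..|..⟩ = √(36/5)·(1/6) = +0.447214

+0.447214  (= +√(1/5))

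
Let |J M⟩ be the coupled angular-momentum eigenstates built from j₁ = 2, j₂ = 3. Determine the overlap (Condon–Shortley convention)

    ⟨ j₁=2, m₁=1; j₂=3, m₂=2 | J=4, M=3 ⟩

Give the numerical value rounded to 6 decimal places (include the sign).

−√(1/20) = -0.223607

triangle: 1!×3!×5!/10! = 720/3628800
(j±m)!: 3!×1!×5!×1!×7!×1! = 3628800
prefactor² = (2J+1)×Δ×N² = 6480
  k=0: +1/(0!×1!×1!×5!×2!×0!) = 1/240
  k=1: −1/(1!×0!×0!×4!×3!×1!) = -1/144
Σ = -1/360  ⇒  CG² = 6480×(-1/360)² = 1/20
CG = −√(1/20) = -0.223607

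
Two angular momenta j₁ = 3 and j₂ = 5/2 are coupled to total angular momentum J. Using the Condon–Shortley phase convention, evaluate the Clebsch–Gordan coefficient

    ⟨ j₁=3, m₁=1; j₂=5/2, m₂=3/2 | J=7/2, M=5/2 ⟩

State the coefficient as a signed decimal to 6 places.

-0.398410  (= −√(10/63))

triangle: 2!×4!×3!/10! = 288/3628800
(j±m)!: 4!×2!×4!×1!×6!×1! = 829440
prefactor² = (2J+1)×Δ×N² = 18432/35
  k=1: −1/(1!×1!×1!×3!×3!×0!) = -1/36
  k=2: +1/(2!×0!×0!×2!×4!×1!) = 1/96
Σ = -5/288  ⇒  CG² = 18432/35×(-5/288)² = 10/63
CG = −√(10/63) = -0.398410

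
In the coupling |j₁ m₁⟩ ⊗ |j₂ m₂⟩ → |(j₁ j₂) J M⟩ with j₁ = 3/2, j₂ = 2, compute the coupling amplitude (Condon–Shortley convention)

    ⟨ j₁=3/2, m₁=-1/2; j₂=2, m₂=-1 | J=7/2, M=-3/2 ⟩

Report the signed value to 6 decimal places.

j₁+j₂−J=0  J+j₁−j₂=3  J−j₁+j₂=4  j₁+j₂+J+1=8
(j₁±m₁, j₂±m₂, J±M) = (1,2,1,3,2,5)
P² = 576/7
sum k=0..0:
  [0] +1/12 = 1/12
S = 1/12
C² = P²·S² = 4/7 ; C = +0.755929

+0.755929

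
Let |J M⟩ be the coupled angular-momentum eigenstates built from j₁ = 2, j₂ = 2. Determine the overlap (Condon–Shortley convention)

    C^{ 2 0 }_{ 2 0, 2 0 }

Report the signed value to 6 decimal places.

-0.534522  (= −√(2/7))

√[5·2!2!2!/7! · 2!2!2!2!2!2!] = √(32/63)
  +(−1)^0/∏(0,2,2,2,0,0)! = 1/8  (running 1/8)
  +(−1)^1/∏(1,1,1,1,1,1)! = -1  (running -7/8)
  +(−1)^2/∏(2,0,0,0,2,2)! = 1/8  (running -3/4)
⟨..|..⟩ = √(32/63)·(-3/4) = -0.534522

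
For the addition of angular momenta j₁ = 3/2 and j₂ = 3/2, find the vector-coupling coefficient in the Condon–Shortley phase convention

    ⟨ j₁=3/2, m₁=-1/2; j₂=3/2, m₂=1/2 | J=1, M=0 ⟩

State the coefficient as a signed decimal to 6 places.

−√(1/20) = -0.223607

triangle: 2!×1!×1!/5! = 2/120
(j±m)!: 1!×2!×2!×1!×1!×1! = 4
prefactor² = (2J+1)×Δ×N² = 1/5
  k=1: −1/(1!×1!×1!×1!×0!×0!) = -1
  k=2: +1/(2!×0!×0!×0!×1!×1!) = 1/2
Σ = -1/2  ⇒  CG² = 1/5×(-1/2)² = 1/20
CG = −√(1/20) = -0.223607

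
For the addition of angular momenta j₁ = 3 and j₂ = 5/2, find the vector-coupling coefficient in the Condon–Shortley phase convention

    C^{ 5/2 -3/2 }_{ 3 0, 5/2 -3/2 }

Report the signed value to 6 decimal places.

-0.483046

√[6·3!3!2!/9! · 3!3!1!4!1!4!] = √(864/35)
  +(−1)^0/∏(0,3,3,1,0,1)! = 1/36  (running 1/36)
  +(−1)^1/∏(1,2,2,0,1,2)! = -1/8  (running -7/72)
⟨..|..⟩ = √(864/35)·(-7/72) = -0.483046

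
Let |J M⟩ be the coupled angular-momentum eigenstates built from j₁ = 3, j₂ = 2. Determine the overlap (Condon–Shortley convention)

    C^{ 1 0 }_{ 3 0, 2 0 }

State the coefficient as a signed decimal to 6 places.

√[3·4!2!0!/7! · 3!3!2!2!1!1!] = √(144/35)
  +(−1)^2/∏(2,2,1,0,1,0)! = 1/4  (running 1/4)
⟨..|..⟩ = √(144/35)·(1/4) = +0.507093

+√(9/35) ≈ +0.507093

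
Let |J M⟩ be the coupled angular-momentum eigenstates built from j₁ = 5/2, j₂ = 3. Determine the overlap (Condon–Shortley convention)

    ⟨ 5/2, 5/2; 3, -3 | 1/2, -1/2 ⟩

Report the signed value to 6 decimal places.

triangle: 5!·0!·1!/7! = 120/5040
(j±m)!: 5!·0!·0!·6!·0!·1! = 86400
prefactor² = (2J+1)·Δ·N² = 28800/7
  k=0: +1/(0!·5!·0!·0!·0!·1!) = 1/120
Σ = 1/120  ⇒  CG² = 28800/7·1/120² = 2/7
CG = +√(2/7) = +0.534522

+0.534522  (= +√(2/7))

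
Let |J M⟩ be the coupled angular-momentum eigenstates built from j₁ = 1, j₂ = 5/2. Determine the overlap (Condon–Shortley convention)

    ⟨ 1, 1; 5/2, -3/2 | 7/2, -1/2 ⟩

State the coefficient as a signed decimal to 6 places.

+√(1/7) ≈ +0.377964

j₁+j₂−J=0  J+j₁−j₂=2  J−j₁+j₂=5  j₁+j₂+J+1=8
(j₁±m₁, j₂±m₂, J±M) = (2,0,1,4,3,4)
P² = 2304/7
sum k=0..0:
  [0] +1/48 = 1/48
S = 1/48
C² = P²·S² = 1/7 ; C = +0.377964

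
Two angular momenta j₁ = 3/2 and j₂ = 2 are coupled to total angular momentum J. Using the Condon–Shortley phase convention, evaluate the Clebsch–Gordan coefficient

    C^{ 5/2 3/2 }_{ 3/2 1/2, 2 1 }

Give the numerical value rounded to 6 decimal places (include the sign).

-0.169031

j₁+j₂−J=1  J+j₁−j₂=2  J−j₁+j₂=3  j₁+j₂+J+1=7
(j₁±m₁, j₂±m₂, J±M) = (2,1,3,1,4,1)
P² = 144/35
sum k=0..1:
  [0] +1/6 = 1/6
  [1] −1/4 = -1/4
S = -1/12
C² = P²·S² = 1/35 ; C = -0.169031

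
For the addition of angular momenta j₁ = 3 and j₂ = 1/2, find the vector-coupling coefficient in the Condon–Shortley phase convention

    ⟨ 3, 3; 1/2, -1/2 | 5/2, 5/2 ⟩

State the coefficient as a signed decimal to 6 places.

+0.925820

triangle: 1!×5!×0!/7! = 120/5040
(j±m)!: 6!×0!×0!×1!×5!×0! = 86400
prefactor² = (2J+1)×Δ×N² = 86400/7
  k=0: +1/(0!×1!×0!×0!×5!×0!) = 1/120
Σ = 1/120  ⇒  CG² = 86400/7×1/120² = 6/7
CG = +√(6/7) = +0.925820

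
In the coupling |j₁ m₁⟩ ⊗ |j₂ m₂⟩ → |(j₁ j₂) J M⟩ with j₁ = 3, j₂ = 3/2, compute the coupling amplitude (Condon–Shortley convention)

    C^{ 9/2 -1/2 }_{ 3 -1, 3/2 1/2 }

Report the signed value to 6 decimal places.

√[10·0!6!3!/10! · 2!4!2!1!4!5!] = √(23040/7)
  +(−1)^0/∏(0,0,4,2,2,1)! = 1/96  (running 1/96)
⟨..|..⟩ = √(23040/7)·(1/96) = +0.597614

+√(5/14) ≈ +0.597614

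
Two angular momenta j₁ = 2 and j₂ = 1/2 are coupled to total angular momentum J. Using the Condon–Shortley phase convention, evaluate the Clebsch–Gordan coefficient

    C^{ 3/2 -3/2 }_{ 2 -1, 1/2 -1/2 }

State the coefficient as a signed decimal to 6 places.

+√(1/5) ≈ +0.447214

triangle: 1!*3!*0!/5! = 6/120
(j±m)!: 1!*3!*0!*1!*0!*3! = 36
prefactor² = (2J+1)*Δ*N² = 36/5
  k=0: +1/(0!*1!*3!*0!*0!*0!) = 1/6
Σ = 1/6  ⇒  CG² = 36/5*1/6² = 1/5
CG = +√(1/5) = +0.447214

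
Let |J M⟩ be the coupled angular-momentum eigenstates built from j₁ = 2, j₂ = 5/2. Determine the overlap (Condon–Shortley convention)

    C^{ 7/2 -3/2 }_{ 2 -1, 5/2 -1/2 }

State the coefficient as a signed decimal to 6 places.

triangle: 1!×3!×4!/9! = 144/362880
(j±m)!: 1!×3!×2!×3!×2!×5! = 17280
prefactor² = (2J+1)×Δ×N² = 384/7
  k=0: +1/(0!×1!×3!×2!×0!×2!) = 1/24
  k=1: −1/(1!×0!×2!×1!×1!×3!) = -1/12
Σ = -1/24  ⇒  CG² = 384/7×(-1/24)² = 2/21
CG = −√(2/21) = -0.308607

-0.308607  (= −√(2/21))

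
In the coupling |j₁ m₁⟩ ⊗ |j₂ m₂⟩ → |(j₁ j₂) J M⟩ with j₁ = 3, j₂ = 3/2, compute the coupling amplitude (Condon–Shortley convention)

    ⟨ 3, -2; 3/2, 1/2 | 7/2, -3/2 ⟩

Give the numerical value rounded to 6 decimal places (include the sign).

j₁+j₂−J=1  J+j₁−j₂=5  J−j₁+j₂=2  j₁+j₂+J+1=9
(j₁±m₁, j₂±m₂, J±M) = (1,5,2,1,2,5)
P² = 6400/21
sum k=0..1:
  [0] +1/240 = 1/240
  [1] −1/24 = -1/24
S = -3/80
C² = P²·S² = 3/7 ; C = -0.654654

-0.654654  (= −√(3/7))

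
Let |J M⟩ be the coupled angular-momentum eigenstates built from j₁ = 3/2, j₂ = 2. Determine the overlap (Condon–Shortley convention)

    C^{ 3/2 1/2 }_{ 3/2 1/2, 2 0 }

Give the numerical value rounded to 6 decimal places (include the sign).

√[4·2!1!2!/6! · 2!1!2!2!2!1!] = √(16/45)
  +(−1)^0/∏(0,2,1,2,0,0)! = 1/4  (running 1/4)
  +(−1)^1/∏(1,1,0,1,1,1)! = -1  (running -3/4)
⟨..|..⟩ = √(16/45)·(-3/4) = -0.447214

-0.447214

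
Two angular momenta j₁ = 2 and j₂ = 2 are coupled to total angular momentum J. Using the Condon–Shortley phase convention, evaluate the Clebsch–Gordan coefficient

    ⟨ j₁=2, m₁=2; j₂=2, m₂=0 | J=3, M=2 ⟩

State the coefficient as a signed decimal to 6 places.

j₁+j₂−J=1  J+j₁−j₂=3  J−j₁+j₂=3  j₁+j₂+J+1=8
(j₁±m₁, j₂±m₂, J±M) = (4,0,2,2,5,1)
P² = 72
sum k=0..0:
  [0] +1/12 = 1/12
S = 1/12
C² = P²·S² = 1/2 ; C = +0.707107

+√(1/2) ≈ +0.707107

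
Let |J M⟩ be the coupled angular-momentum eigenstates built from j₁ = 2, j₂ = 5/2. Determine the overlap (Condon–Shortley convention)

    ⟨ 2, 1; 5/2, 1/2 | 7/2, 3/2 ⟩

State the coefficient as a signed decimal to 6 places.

j₁+j₂−J=1  J+j₁−j₂=3  J−j₁+j₂=4  j₁+j₂+J+1=9
(j₁±m₁, j₂±m₂, J±M) = (3,1,3,2,5,2)
P² = 384/7
sum k=0..1:
  [0] +1/12 = 1/12
  [1] −1/24 = -1/24
S = 1/24
C² = P²·S² = 2/21 ; C = +0.308607

+√(2/21) = +0.308607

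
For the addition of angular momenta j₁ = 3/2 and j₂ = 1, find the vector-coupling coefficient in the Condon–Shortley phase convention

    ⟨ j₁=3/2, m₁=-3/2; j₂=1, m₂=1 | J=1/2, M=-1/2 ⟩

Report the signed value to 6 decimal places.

triangle: 2!·1!·0!/4! = 2/24
(j±m)!: 0!·3!·2!·0!·0!·1! = 12
prefactor² = (2J+1)·Δ·N² = 2
  k=2: +1/(2!·0!·1!·0!·0!·0!) = 1/2
Σ = 1/2  ⇒  CG² = 2·1/2² = 1/2
CG = +√(1/2) = +0.707107

+√(1/2) = +0.707107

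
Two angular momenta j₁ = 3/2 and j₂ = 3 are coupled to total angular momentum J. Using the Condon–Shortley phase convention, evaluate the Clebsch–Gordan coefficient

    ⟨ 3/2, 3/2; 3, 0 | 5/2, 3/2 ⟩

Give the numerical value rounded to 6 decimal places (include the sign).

√[6·2!1!4!/8! · 3!0!3!3!4!1!] = √(1296/35)
  +(−1)^0/∏(0,2,0,3,1,1)! = 1/12  (running 1/12)
⟨..|..⟩ = √(1296/35)·(1/12) = +0.507093

+√(9/35) = +0.507093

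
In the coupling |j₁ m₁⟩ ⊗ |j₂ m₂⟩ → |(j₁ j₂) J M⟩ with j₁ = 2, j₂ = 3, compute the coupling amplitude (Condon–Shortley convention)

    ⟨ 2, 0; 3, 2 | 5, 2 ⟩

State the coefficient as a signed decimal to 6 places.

+√(3/10) ≈ +0.547723

√[11·0!4!6!/11! · 2!2!5!1!7!3!] = √(69120)
  +(−1)^0/∏(0,0,2,5,2,1)! = 1/480  (running 1/480)
⟨..|..⟩ = √(69120)·(1/480) = +0.547723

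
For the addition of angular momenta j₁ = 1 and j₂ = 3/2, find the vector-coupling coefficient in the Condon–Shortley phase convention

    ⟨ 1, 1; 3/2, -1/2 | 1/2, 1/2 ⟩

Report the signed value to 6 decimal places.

triangle: 2!·0!·1!/4! = 2/24
(j±m)!: 2!·0!·1!·2!·1!·0! = 4
prefactor² = (2J+1)·Δ·N² = 2/3
  k=0: +1/(0!·2!·0!·1!·0!·0!) = 1/2
Σ = 1/2  ⇒  CG² = 2/3·1/2² = 1/6
CG = +√(1/6) = +0.408248

+0.408248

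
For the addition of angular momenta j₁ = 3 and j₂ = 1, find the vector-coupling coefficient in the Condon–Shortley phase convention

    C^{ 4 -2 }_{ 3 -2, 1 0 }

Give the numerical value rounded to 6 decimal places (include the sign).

triangle: 0!*6!*2!/9! = 1440/362880
(j±m)!: 1!*5!*1!*1!*2!*6! = 172800
prefactor² = (2J+1)*Δ*N² = 43200/7
  k=0: +1/(0!*0!*5!*1!*1!*1!) = 1/120
Σ = 1/120  ⇒  CG² = 43200/7*1/120² = 3/7
CG = +√(3/7) = +0.654654

+0.654654  (= +√(3/7))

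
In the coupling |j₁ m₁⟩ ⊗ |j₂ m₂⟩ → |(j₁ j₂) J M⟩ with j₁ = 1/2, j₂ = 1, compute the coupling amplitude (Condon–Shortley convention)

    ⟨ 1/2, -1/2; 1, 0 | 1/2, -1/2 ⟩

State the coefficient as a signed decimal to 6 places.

-0.577350  (= −√(1/3))

j₁+j₂−J=1  J+j₁−j₂=0  J−j₁+j₂=1  j₁+j₂+J+1=3
(j₁±m₁, j₂±m₂, J±M) = (0,1,1,1,0,1)
P² = 1/3
sum k=1..1:
  [1] −1/1 = -1
S = -1
C² = P²·S² = 1/3 ; C = -0.577350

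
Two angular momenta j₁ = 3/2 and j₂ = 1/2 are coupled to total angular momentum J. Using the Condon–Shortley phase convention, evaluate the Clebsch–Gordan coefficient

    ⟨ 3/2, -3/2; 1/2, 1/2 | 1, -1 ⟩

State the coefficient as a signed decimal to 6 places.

−√(3/4) ≈ -0.866025

triangle: 1!·2!·0!/4! = 2/24
(j±m)!: 0!·3!·1!·0!·0!·2! = 12
prefactor² = (2J+1)·Δ·N² = 3
  k=1: −1/(1!·0!·2!·0!·0!·0!) = -1/2
Σ = -1/2  ⇒  CG² = 3·(-1/2)² = 3/4
CG = −√(3/4) = -0.866025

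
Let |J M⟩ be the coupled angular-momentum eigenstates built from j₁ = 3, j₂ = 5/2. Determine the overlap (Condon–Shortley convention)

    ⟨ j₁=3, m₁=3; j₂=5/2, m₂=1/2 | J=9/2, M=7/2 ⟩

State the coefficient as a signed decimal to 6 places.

+0.696311  (= +√(16/33))

√[10·1!5!4!/11! · 6!0!3!2!8!1!] = √(2764800/11)
  +(−1)^0/∏(0,1,0,3,5,1)! = 1/720  (running 1/720)
⟨..|..⟩ = √(2764800/11)·(1/720) = +0.696311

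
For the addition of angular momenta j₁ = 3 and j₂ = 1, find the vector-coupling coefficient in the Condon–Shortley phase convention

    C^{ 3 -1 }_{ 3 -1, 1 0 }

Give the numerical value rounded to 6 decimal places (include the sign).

−√(1/12) ≈ -0.288675

√[7·1!5!1!/8! · 2!4!1!1!2!4!] = √(48)
  +(−1)^0/∏(0,1,4,1,1,0)! = 1/24  (running 1/24)
  +(−1)^1/∏(1,0,3,0,2,1)! = -1/12  (running -1/24)
⟨..|..⟩ = √(48)·(-1/24) = -0.288675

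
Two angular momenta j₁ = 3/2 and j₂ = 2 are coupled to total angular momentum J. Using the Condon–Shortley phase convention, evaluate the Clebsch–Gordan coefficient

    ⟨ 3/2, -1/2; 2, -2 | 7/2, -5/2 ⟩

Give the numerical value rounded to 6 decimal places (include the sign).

+√(3/7) = +0.654654

triangle: 0!×3!×4!/8! = 144/40320
(j±m)!: 1!×2!×0!×4!×1!×6! = 34560
prefactor² = (2J+1)×Δ×N² = 6912/7
  k=0: +1/(0!×0!×2!×0!×1!×4!) = 1/48
Σ = 1/48  ⇒  CG² = 6912/7×1/48² = 3/7
CG = +√(3/7) = +0.654654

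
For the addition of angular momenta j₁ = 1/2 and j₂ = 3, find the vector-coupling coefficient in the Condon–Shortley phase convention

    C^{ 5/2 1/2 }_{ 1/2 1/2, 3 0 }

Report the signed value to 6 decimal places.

√[6·1!0!5!/7! · 1!0!3!3!3!2!] = √(432/7)
  +(−1)^0/∏(0,1,0,3,0,2)! = 1/12  (running 1/12)
⟨..|..⟩ = √(432/7)·(1/12) = +0.654654

+√(3/7) ≈ +0.654654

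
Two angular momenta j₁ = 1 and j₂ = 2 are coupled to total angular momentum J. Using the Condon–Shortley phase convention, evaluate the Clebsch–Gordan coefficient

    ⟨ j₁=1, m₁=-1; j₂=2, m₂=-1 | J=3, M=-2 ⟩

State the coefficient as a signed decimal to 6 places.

+√(2/3) = +0.816497

√[7·0!2!4!/7! · 0!2!1!3!1!5!] = √(96)
  +(−1)^0/∏(0,0,2,1,0,3)! = 1/12  (running 1/12)
⟨..|..⟩ = √(96)·(1/12) = +0.816497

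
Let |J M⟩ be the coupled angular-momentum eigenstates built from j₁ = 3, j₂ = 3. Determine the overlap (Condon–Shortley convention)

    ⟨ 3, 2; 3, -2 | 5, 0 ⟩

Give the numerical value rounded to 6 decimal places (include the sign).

j₁+j₂−J=1  J+j₁−j₂=5  J−j₁+j₂=5  j₁+j₂+J+1=12
(j₁±m₁, j₂±m₂, J±M) = (5,1,1,5,5,5)
P² = 480000/7
sum k=0..1:
  [0] +1/576 = 1/576
  [1] −1/14400 = -1/14400
S = 1/600
C² = P²·S² = 4/21 ; C = +0.436436

+√(4/21) ≈ +0.436436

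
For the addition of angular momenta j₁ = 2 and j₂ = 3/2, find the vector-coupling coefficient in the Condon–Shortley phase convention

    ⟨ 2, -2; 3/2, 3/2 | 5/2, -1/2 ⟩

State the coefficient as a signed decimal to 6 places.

√[6·1!3!2!/7! · 0!4!3!0!2!3!] = √(864/35)
  +(−1)^1/∏(1,0,3,2,0,0)! = -1/12  (running -1/12)
⟨..|..⟩ = √(864/35)·(-1/12) = -0.414039

-0.414039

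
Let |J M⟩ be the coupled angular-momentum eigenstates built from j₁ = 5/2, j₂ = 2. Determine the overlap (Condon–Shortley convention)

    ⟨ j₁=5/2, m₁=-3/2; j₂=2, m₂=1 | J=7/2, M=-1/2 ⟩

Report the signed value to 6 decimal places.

−√(121/315) = -0.619780

triangle: 1!·4!·3!/9! = 144/362880
(j±m)!: 1!·4!·3!·1!·3!·4! = 20736
prefactor² = (2J+1)·Δ·N² = 2304/35
  k=0: +1/(0!·1!·4!·3!·0!·0!) = 1/144
  k=1: −1/(1!·0!·3!·2!·1!·1!) = -1/12
Σ = -11/144  ⇒  CG² = 2304/35·(-11/144)² = 121/315
CG = −√(121/315) = -0.619780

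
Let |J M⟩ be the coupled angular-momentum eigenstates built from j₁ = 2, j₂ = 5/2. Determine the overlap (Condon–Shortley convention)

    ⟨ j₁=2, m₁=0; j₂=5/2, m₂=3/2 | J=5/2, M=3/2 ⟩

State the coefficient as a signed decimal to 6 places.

√[6·2!2!3!/8! · 2!2!4!1!4!1!] = √(288/35)
  +(−1)^1/∏(1,1,1,3,1,0)! = -1/6  (running -1/6)
  +(−1)^2/∏(2,0,0,2,2,1)! = 1/8  (running -1/24)
⟨..|..⟩ = √(288/35)·(-1/24) = -0.119523

−√(1/70) = -0.119523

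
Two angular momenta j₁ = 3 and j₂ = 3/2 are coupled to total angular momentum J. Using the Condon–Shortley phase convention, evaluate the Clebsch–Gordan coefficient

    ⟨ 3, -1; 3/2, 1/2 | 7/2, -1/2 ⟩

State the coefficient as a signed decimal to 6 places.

−√(2/7) ≈ -0.534522

j₁+j₂−J=1  J+j₁−j₂=5  J−j₁+j₂=2  j₁+j₂+J+1=9
(j₁±m₁, j₂±m₂, J±M) = (2,4,2,1,3,4)
P² = 512/7
sum k=0..1:
  [0] +1/48 = 1/48
  [1] −1/12 = -1/12
S = -1/16
C² = P²·S² = 2/7 ; C = -0.534522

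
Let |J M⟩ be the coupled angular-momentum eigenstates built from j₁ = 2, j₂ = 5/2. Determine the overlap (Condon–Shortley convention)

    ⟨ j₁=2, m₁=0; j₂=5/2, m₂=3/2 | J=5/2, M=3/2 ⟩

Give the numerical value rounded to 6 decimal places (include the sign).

−√(1/70) ≈ -0.119523

triangle: 2!·2!·3!/8! = 24/40320
(j±m)!: 2!·2!·4!·1!·4!·1! = 2304
prefactor² = (2J+1)·Δ·N² = 288/35
  k=1: −1/(1!·1!·1!·3!·1!·0!) = -1/6
  k=2: +1/(2!·0!·0!·2!·2!·1!) = 1/8
Σ = -1/24  ⇒  CG² = 288/35·(-1/24)² = 1/70
CG = −√(1/70) = -0.119523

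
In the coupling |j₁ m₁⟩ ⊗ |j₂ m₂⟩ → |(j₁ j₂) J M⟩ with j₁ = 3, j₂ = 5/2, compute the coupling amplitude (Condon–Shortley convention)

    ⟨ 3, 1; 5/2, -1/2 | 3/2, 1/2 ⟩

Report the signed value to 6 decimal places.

j₁+j₂−J=4  J+j₁−j₂=2  J−j₁+j₂=1  j₁+j₂+J+1=8
(j₁±m₁, j₂±m₂, J±M) = (4,2,2,3,2,1)
P² = 192/35
sum k=1..2:
  [1] −1/6 = -1/6
  [2] +1/8 = 1/8
S = -1/24
C² = P²·S² = 1/105 ; C = -0.097590

−√(1/105) ≈ -0.097590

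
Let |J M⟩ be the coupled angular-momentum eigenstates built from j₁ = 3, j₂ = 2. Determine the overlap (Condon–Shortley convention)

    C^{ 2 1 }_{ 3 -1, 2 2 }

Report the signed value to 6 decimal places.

-0.462910

j₁+j₂−J=3  J+j₁−j₂=3  J−j₁+j₂=1  j₁+j₂+J+1=8
(j₁±m₁, j₂±m₂, J±M) = (2,4,4,0,3,1)
P² = 216/7
sum k=3..3:
  [3] −1/12 = -1/12
S = -1/12
C² = P²·S² = 3/14 ; C = -0.462910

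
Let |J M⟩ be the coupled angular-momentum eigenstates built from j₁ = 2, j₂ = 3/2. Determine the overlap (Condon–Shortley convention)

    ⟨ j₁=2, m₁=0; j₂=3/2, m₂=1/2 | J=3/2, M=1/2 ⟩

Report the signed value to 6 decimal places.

triangle: 2!·2!·1!/6! = 4/720
(j±m)!: 2!·2!·2!·1!·2!·1! = 16
prefactor² = (2J+1)·Δ·N² = 16/45
  k=1: −1/(1!·1!·1!·1!·1!·0!) = -1
  k=2: +1/(2!·0!·0!·0!·2!·1!) = 1/4
Σ = -3/4  ⇒  CG² = 16/45·(-3/4)² = 1/5
CG = −√(1/5) = -0.447214

−√(1/5) ≈ -0.447214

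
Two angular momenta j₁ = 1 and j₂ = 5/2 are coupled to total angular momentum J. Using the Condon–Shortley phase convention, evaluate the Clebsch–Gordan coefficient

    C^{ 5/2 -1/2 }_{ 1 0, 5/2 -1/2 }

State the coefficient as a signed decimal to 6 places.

j₁+j₂−J=1  J+j₁−j₂=1  J−j₁+j₂=4  j₁+j₂+J+1=7
(j₁±m₁, j₂±m₂, J±M) = (1,1,2,3,2,3)
P² = 144/35
sum k=0..1:
  [0] +1/4 = 1/4
  [1] −1/6 = -1/6
S = 1/12
C² = P²·S² = 1/35 ; C = +0.169031

+0.169031  (= +√(1/35))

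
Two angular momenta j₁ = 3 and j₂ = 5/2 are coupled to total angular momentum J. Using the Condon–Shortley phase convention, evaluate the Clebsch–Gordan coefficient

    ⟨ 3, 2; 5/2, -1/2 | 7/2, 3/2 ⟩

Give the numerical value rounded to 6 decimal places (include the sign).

√[8·2!4!3!/10! · 5!1!2!3!5!2!] = √(1536/7)
  +(−1)^0/∏(0,2,1,2,3,1)! = 1/24  (running 1/24)
  +(−1)^1/∏(1,1,0,1,4,2)! = -1/48  (running 1/48)
⟨..|..⟩ = √(1536/7)·(1/48) = +0.308607

+0.308607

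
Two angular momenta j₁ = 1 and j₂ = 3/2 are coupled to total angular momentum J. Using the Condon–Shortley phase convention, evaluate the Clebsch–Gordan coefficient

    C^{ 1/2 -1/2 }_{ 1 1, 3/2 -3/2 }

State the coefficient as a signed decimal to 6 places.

+0.707107

triangle: 2!*0!*1!/4! = 2/24
(j±m)!: 2!*0!*0!*3!*0!*1! = 12
prefactor² = (2J+1)*Δ*N² = 2
  k=0: +1/(0!*2!*0!*0!*0!*1!) = 1/2
Σ = 1/2  ⇒  CG² = 2*1/2² = 1/2
CG = +√(1/2) = +0.707107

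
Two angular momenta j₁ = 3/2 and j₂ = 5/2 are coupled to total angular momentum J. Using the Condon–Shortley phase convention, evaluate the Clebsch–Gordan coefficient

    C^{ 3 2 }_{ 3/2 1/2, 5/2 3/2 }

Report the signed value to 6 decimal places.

−√(1/12) = -0.288675

√[7·1!2!4!/8! · 2!1!4!1!5!1!] = √(48)
  +(−1)^0/∏(0,1,1,4,1,0)! = 1/24  (running 1/24)
  +(−1)^1/∏(1,0,0,3,2,1)! = -1/12  (running -1/24)
⟨..|..⟩ = √(48)·(-1/24) = -0.288675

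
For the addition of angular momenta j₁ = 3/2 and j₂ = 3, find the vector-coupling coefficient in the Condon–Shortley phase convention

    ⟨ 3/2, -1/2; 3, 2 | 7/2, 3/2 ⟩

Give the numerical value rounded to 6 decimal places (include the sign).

-0.654654

j₁+j₂−J=1  J+j₁−j₂=2  J−j₁+j₂=5  j₁+j₂+J+1=9
(j₁±m₁, j₂±m₂, J±M) = (1,2,5,1,5,2)
P² = 6400/21
sum k=0..1:
  [0] +1/240 = 1/240
  [1] −1/24 = -1/24
S = -3/80
C² = P²·S² = 3/7 ; C = -0.654654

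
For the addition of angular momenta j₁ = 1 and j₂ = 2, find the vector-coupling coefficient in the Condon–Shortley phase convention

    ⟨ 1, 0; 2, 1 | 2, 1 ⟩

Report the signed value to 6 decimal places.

triangle: 1!*1!*3!/6! = 6/720
(j±m)!: 1!*1!*3!*1!*3!*1! = 36
prefactor² = (2J+1)*Δ*N² = 3/2
  k=0: +1/(0!*1!*1!*3!*0!*0!) = 1/6
  k=1: −1/(1!*0!*0!*2!*1!*1!) = -1/2
Σ = -1/3  ⇒  CG² = 3/2*(-1/3)² = 1/6
CG = −√(1/6) = -0.408248

−√(1/6) = -0.408248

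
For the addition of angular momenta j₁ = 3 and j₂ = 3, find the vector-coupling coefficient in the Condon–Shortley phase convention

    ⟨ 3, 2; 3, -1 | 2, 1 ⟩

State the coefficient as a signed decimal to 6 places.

−√(5/28) ≈ -0.422577

triangle: 4!·2!·2!/9! = 96/362880
(j±m)!: 5!·1!·2!·4!·3!·1! = 34560
prefactor² = (2J+1)·Δ·N² = 320/7
  k=0: +1/(0!·4!·1!·2!·1!·0!) = 1/48
  k=1: −1/(1!·3!·0!·1!·2!·1!) = -1/12
Σ = -1/16  ⇒  CG² = 320/7·(-1/16)² = 5/28
CG = −√(5/28) = -0.422577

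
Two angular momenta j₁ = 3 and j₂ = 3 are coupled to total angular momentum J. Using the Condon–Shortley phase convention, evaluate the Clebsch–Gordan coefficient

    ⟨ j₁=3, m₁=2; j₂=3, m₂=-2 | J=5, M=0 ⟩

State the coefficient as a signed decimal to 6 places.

j₁+j₂−J=1  J+j₁−j₂=5  J−j₁+j₂=5  j₁+j₂+J+1=12
(j₁±m₁, j₂±m₂, J±M) = (5,1,1,5,5,5)
P² = 480000/7
sum k=0..1:
  [0] +1/576 = 1/576
  [1] −1/14400 = -1/14400
S = 1/600
C² = P²·S² = 4/21 ; C = +0.436436

+0.436436  (= +√(4/21))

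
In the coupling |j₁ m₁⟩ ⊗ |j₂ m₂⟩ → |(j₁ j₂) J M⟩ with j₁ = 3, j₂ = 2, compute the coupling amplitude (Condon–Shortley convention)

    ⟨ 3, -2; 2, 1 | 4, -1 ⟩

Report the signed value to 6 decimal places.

−√(7/20) = -0.591608

triangle: 1!×5!×3!/10! = 720/3628800
(j±m)!: 1!×5!×3!×1!×3!×5! = 518400
prefactor² = (2J+1)×Δ×N² = 6480/7
  k=0: +1/(0!×1!×5!×3!×0!×0!) = 1/720
  k=1: −1/(1!×0!×4!×2!×1!×1!) = -1/48
Σ = -7/360  ⇒  CG² = 6480/7×(-7/360)² = 7/20
CG = −√(7/20) = -0.591608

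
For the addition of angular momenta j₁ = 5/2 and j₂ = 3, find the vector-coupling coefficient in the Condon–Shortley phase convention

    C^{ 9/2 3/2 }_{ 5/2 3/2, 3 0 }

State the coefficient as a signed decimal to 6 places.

+0.540562

√[10·1!4!5!/11! · 4!1!3!3!6!3!] = √(207360/77)
  +(−1)^0/∏(0,1,1,3,3,2)! = 1/72  (running 1/72)
  +(−1)^1/∏(1,0,0,2,4,3)! = -1/288  (running 1/96)
⟨..|..⟩ = √(207360/77)·(1/96) = +0.540562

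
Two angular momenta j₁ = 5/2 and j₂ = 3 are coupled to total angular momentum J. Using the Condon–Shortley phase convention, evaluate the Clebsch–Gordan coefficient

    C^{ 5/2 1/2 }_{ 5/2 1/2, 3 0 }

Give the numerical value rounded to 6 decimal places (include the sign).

-0.276026  (= −√(8/105))

√[6·3!2!3!/9! · 3!2!3!3!3!2!] = √(216/35)
  +(−1)^0/∏(0,3,2,3,0,0)! = 1/72  (running 1/72)
  +(−1)^1/∏(1,2,1,2,1,1)! = -1/4  (running -17/72)
  +(−1)^2/∏(2,1,0,1,2,2)! = 1/8  (running -1/9)
⟨..|..⟩ = √(216/35)·(-1/9) = -0.276026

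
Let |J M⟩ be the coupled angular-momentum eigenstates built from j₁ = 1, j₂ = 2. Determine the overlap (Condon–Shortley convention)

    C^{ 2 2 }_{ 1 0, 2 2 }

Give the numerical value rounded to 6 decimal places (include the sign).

triangle: 1!×1!×3!/6! = 6/720
(j±m)!: 1!×1!×4!×0!×4!×0! = 576
prefactor² = (2J+1)×Δ×N² = 24
  k=1: −1/(1!×0!×0!×3!×1!×0!) = -1/6
Σ = -1/6  ⇒  CG² = 24×(-1/6)² = 2/3
CG = −√(2/3) = -0.816497

-0.816497  (= −√(2/3))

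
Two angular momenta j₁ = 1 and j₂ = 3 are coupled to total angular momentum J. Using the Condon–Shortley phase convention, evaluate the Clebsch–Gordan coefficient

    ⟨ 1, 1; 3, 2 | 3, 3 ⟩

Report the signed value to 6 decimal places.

√[7·1!1!5!/8! · 2!0!5!1!6!0!] = √(3600)
  +(−1)^0/∏(0,1,0,5,1,0)! = 1/120  (running 1/120)
⟨..|..⟩ = √(3600)·(1/120) = +0.500000

+√(1/4) = +0.500000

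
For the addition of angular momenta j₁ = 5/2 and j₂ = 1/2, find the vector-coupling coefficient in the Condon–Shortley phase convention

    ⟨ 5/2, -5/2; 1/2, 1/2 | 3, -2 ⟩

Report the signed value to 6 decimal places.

+0.408248  (= +√(1/6))

triangle: 0!×5!×1!/7! = 120/5040
(j±m)!: 0!×5!×1!×0!×1!×5! = 14400
prefactor² = (2J+1)×Δ×N² = 2400
  k=0: +1/(0!×0!×5!×1!×0!×0!) = 1/120
Σ = 1/120  ⇒  CG² = 2400×1/120² = 1/6
CG = +√(1/6) = +0.408248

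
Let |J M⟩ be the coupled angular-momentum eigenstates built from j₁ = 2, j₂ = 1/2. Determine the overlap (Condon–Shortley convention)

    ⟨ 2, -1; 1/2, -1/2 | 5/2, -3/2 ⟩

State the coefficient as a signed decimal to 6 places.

√[6·0!4!1!/6! · 1!3!0!1!1!4!] = √(144/5)
  +(−1)^0/∏(0,0,3,0,1,1)! = 1/6  (running 1/6)
⟨..|..⟩ = √(144/5)·(1/6) = +0.894427

+√(4/5) ≈ +0.894427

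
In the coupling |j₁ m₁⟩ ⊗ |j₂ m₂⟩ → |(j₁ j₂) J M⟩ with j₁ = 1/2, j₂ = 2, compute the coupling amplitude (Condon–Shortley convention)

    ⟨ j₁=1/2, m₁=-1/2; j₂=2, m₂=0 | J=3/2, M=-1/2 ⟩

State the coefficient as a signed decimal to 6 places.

j₁+j₂−J=1  J+j₁−j₂=0  J−j₁+j₂=3  j₁+j₂+J+1=5
(j₁±m₁, j₂±m₂, J±M) = (0,1,2,2,1,2)
P² = 8/5
sum k=1..1:
  [1] −1/2 = -1/2
S = -1/2
C² = P²·S² = 2/5 ; C = -0.632456

−√(2/5) = -0.632456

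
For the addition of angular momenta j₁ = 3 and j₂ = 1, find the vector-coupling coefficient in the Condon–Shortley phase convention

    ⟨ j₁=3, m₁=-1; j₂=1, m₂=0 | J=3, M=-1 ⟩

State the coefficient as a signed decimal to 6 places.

−√(1/12) = -0.288675

triangle: 1!·5!·1!/8! = 120/40320
(j±m)!: 2!·4!·1!·1!·2!·4! = 2304
prefactor² = (2J+1)·Δ·N² = 48
  k=0: +1/(0!·1!·4!·1!·1!·0!) = 1/24
  k=1: −1/(1!·0!·3!·0!·2!·1!) = -1/12
Σ = -1/24  ⇒  CG² = 48·(-1/24)² = 1/12
CG = −√(1/12) = -0.288675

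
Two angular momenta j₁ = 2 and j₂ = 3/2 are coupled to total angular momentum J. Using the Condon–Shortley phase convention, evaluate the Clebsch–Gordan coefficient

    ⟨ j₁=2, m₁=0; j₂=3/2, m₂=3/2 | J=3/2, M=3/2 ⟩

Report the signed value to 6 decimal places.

+√(1/5) = +0.447214

triangle: 2!×2!×1!/6! = 4/720
(j±m)!: 2!×2!×3!×0!×3!×0! = 144
prefactor² = (2J+1)×Δ×N² = 16/5
  k=2: +1/(2!×0!×0!×1!×2!×0!) = 1/4
Σ = 1/4  ⇒  CG² = 16/5×1/4² = 1/5
CG = +√(1/5) = +0.447214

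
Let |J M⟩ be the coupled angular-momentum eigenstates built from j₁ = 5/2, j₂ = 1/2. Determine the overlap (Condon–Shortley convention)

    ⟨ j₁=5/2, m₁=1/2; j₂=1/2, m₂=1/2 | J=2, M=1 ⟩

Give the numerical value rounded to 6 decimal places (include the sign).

j₁+j₂−J=1  J+j₁−j₂=4  J−j₁+j₂=0  j₁+j₂+J+1=6
(j₁±m₁, j₂±m₂, J±M) = (3,2,1,0,3,1)
P² = 12
sum k=1..1:
  [1] −1/6 = -1/6
S = -1/6
C² = P²·S² = 1/3 ; C = -0.577350

-0.577350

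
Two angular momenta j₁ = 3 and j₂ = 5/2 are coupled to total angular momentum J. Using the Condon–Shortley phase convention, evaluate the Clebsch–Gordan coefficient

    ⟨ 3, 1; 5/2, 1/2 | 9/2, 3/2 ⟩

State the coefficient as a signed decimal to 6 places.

√[10·1!5!4!/11! · 4!2!3!2!6!3!] = √(138240/77)
  +(−1)^0/∏(0,1,2,3,3,1)! = 1/72  (running 1/72)
  +(−1)^1/∏(1,0,1,2,4,2)! = -1/96  (running 1/288)
⟨..|..⟩ = √(138240/77)·(1/288) = +0.147122

+0.147122  (= +√(5/231))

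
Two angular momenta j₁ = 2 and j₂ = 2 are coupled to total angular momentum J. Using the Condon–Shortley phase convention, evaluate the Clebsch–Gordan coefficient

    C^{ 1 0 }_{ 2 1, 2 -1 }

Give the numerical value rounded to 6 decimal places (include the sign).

−√(1/10) ≈ -0.316228

j₁+j₂−J=3  J+j₁−j₂=1  J−j₁+j₂=1  j₁+j₂+J+1=6
(j₁±m₁, j₂±m₂, J±M) = (3,1,1,3,1,1)
P² = 9/10
sum k=0..1:
  [0] +1/6 = 1/6
  [1] −1/2 = -1/2
S = -1/3
C² = P²·S² = 1/10 ; C = -0.316228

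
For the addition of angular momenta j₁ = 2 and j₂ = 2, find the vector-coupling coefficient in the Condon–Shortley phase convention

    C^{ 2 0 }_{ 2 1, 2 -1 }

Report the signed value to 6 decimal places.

√[5·2!2!2!/7! · 3!1!1!3!2!2!] = √(8/7)
  +(−1)^0/∏(0,2,1,1,1,1)! = 1/2  (running 1/2)
  +(−1)^1/∏(1,1,0,0,2,2)! = -1/4  (running 1/4)
⟨..|..⟩ = √(8/7)·(1/4) = +0.267261

+√(1/14) = +0.267261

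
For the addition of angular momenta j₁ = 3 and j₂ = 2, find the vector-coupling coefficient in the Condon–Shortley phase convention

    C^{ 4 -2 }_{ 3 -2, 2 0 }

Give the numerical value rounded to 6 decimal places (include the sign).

-0.585540

j₁+j₂−J=1  J+j₁−j₂=5  J−j₁+j₂=3  j₁+j₂+J+1=10
(j₁±m₁, j₂±m₂, J±M) = (1,5,2,2,2,6)
P² = 8640/7
sum k=0..1:
  [0] +1/240 = 1/240
  [1] −1/48 = -1/48
S = -1/60
C² = P²·S² = 12/35 ; C = -0.585540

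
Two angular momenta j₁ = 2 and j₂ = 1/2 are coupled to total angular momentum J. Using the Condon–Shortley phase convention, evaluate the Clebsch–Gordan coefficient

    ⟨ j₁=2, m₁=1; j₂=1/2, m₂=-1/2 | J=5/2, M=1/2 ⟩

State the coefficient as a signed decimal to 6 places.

+√(2/5) ≈ +0.632456

√[6·0!4!1!/6! · 3!1!0!1!3!2!] = √(72/5)
  +(−1)^0/∏(0,0,1,0,3,1)! = 1/6  (running 1/6)
⟨..|..⟩ = √(72/5)·(1/6) = +0.632456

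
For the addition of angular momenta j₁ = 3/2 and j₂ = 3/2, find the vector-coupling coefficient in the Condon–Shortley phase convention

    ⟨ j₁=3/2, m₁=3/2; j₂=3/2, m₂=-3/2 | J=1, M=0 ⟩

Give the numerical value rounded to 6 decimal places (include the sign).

+0.670820

√[3·2!1!1!/5! · 3!0!0!3!1!1!] = √(9/5)
  +(−1)^0/∏(0,2,0,0,1,1)! = 1/2  (running 1/2)
⟨..|..⟩ = √(9/5)·(1/2) = +0.670820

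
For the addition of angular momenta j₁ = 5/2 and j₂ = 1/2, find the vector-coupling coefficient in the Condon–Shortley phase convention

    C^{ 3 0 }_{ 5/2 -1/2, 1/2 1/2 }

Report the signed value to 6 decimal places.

triangle: 0!×5!×1!/7! = 120/5040
(j±m)!: 2!×3!×1!×0!×3!×3! = 432
prefactor² = (2J+1)×Δ×N² = 72
  k=0: +1/(0!×0!×3!×1!×2!×0!) = 1/12
Σ = 1/12  ⇒  CG² = 72×1/12² = 1/2
CG = +√(1/2) = +0.707107

+0.707107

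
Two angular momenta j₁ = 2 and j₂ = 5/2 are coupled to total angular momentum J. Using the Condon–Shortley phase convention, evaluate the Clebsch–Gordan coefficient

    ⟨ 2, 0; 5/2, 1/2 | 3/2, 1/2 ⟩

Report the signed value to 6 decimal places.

triangle: 3!×1!×2!/7! = 12/5040
(j±m)!: 2!×2!×3!×2!×2!×1! = 96
prefactor² = (2J+1)×Δ×N² = 32/35
  k=1: −1/(1!×2!×1!×2!×0!×0!) = -1/4
  k=2: +1/(2!×1!×0!×1!×1!×1!) = 1/2
Σ = 1/4  ⇒  CG² = 32/35×1/4² = 2/35
CG = +√(2/35) = +0.239046

+0.239046  (= +√(2/35))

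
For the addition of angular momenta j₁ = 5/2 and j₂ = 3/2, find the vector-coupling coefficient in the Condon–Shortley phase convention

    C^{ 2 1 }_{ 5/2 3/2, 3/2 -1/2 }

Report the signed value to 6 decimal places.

√[5·2!3!1!/7! · 4!1!1!2!3!1!] = √(24/7)
  +(−1)^0/∏(0,2,1,1,2,0)! = 1/4  (running 1/4)
  +(−1)^1/∏(1,1,0,0,3,1)! = -1/6  (running 1/12)
⟨..|..⟩ = √(24/7)·(1/12) = +0.154303

+0.154303  (= +√(1/42))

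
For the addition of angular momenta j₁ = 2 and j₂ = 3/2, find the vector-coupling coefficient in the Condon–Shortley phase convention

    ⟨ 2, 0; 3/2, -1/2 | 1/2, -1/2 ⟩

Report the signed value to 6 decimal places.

−√(1/5) ≈ -0.447214

j₁+j₂−J=3  J+j₁−j₂=1  J−j₁+j₂=0  j₁+j₂+J+1=5
(j₁±m₁, j₂±m₂, J±M) = (2,2,1,2,0,1)
P² = 4/5
sum k=1..1:
  [1] −1/2 = -1/2
S = -1/2
C² = P²·S² = 1/5 ; C = -0.447214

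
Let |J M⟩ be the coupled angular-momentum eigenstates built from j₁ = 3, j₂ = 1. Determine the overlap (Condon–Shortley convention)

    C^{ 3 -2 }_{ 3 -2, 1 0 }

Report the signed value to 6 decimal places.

-0.577350  (= −√(1/3))

triangle: 1!·5!·1!/8! = 120/40320
(j±m)!: 1!·5!·1!·1!·1!·5! = 14400
prefactor² = (2J+1)·Δ·N² = 300
  k=0: +1/(0!·1!·5!·1!·0!·0!) = 1/120
  k=1: −1/(1!·0!·4!·0!·1!·1!) = -1/24
Σ = -1/30  ⇒  CG² = 300·(-1/30)² = 1/3
CG = −√(1/3) = -0.577350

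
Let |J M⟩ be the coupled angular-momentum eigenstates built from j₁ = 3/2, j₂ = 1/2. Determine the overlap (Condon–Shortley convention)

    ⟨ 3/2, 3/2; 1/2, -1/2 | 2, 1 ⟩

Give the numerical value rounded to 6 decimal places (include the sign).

+√(1/4) = +0.500000

j₁+j₂−J=0  J+j₁−j₂=3  J−j₁+j₂=1  j₁+j₂+J+1=5
(j₁±m₁, j₂±m₂, J±M) = (3,0,0,1,3,1)
P² = 9
sum k=0..0:
  [0] +1/6 = 1/6
S = 1/6
C² = P²·S² = 1/4 ; C = +0.500000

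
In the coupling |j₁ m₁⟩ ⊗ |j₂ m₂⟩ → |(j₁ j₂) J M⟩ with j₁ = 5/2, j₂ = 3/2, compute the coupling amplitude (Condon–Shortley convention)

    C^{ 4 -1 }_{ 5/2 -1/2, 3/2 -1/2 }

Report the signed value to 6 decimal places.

+√(15/28) ≈ +0.731925

√[9·0!5!3!/9! · 2!3!1!2!3!5!] = √(2160/7)
  +(−1)^0/∏(0,0,3,1,2,2)! = 1/24  (running 1/24)
⟨..|..⟩ = √(2160/7)·(1/24) = +0.731925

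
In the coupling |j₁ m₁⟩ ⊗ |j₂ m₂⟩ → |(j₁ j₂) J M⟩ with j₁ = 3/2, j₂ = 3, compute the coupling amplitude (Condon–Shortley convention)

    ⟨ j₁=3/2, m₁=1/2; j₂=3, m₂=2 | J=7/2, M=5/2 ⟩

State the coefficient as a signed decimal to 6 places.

j₁+j₂−J=1  J+j₁−j₂=2  J−j₁+j₂=5  j₁+j₂+J+1=9
(j₁±m₁, j₂±m₂, J±M) = (2,1,5,1,6,1)
P² = 6400/7
sum k=0..1:
  [0] +1/120 = 1/120
  [1] −1/48 = -1/48
S = -1/80
C² = P²·S² = 1/7 ; C = -0.377964

−√(1/7) = -0.377964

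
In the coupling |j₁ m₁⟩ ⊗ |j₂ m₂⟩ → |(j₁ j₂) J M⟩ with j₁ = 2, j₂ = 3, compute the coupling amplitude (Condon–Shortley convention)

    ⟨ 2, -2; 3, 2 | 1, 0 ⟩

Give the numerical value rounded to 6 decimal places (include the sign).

j₁+j₂−J=4  J+j₁−j₂=0  J−j₁+j₂=2  j₁+j₂+J+1=7
(j₁±m₁, j₂±m₂, J±M) = (0,4,5,1,1,1)
P² = 576/7
sum k=4..4:
  [4] +1/24 = 1/24
S = 1/24
C² = P²·S² = 1/7 ; C = +0.377964

+√(1/7) = +0.377964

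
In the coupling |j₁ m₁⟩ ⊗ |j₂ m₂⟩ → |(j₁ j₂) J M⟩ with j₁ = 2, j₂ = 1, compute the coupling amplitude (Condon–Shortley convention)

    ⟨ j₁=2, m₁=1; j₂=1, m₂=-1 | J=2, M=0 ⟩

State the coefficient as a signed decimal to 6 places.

+0.707107  (= +√(1/2))

triangle: 1!×3!×1!/6! = 6/720
(j±m)!: 3!×1!×0!×2!×2!×2! = 48
prefactor² = (2J+1)×Δ×N² = 2
  k=0: +1/(0!×1!×1!×0!×2!×1!) = 1/2
Σ = 1/2  ⇒  CG² = 2×1/2² = 1/2
CG = +√(1/2) = +0.707107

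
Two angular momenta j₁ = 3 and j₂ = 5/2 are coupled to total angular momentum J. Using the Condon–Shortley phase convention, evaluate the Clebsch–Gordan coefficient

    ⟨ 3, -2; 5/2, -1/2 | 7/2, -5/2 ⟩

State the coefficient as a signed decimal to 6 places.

−√(2/63) = -0.178174

√[8·2!4!3!/10! · 1!5!2!3!1!6!] = √(4608/7)
  +(−1)^1/∏(1,1,4,1,0,2)! = -1/48  (running -1/48)
  +(−1)^2/∏(2,0,3,0,1,3)! = 1/72  (running -1/144)
⟨..|..⟩ = √(4608/7)·(-1/144) = -0.178174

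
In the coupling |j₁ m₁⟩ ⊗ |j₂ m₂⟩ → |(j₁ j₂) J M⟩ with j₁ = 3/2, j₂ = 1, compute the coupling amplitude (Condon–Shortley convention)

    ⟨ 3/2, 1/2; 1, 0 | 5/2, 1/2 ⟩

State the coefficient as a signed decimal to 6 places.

j₁+j₂−J=0  J+j₁−j₂=3  J−j₁+j₂=2  j₁+j₂+J+1=6
(j₁±m₁, j₂±m₂, J±M) = (2,1,1,1,3,2)
P² = 12/5
sum k=0..0:
  [0] +1/2 = 1/2
S = 1/2
C² = P²·S² = 3/5 ; C = +0.774597

+√(3/5) = +0.774597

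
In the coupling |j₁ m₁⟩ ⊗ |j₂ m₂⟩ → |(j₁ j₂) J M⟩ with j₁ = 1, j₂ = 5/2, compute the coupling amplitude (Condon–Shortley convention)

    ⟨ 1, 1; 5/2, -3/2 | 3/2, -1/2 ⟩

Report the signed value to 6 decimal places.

j₁+j₂−J=2  J+j₁−j₂=0  J−j₁+j₂=3  j₁+j₂+J+1=6
(j₁±m₁, j₂±m₂, J±M) = (2,0,1,4,1,2)
P² = 32/5
sum k=0..0:
  [0] +1/4 = 1/4
S = 1/4
C² = P²·S² = 2/5 ; C = +0.632456

+√(2/5) ≈ +0.632456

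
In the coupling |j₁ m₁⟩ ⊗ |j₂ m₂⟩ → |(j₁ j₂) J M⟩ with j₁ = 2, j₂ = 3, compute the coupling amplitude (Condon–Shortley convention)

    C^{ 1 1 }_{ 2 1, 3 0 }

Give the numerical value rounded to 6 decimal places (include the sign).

−√(3/35) = -0.292770

triangle: 4!*0!*2!/7! = 48/5040
(j±m)!: 3!*1!*3!*3!*2!*0! = 432
prefactor² = (2J+1)*Δ*N² = 432/35
  k=1: −1/(1!*3!*0!*2!*0!*0!) = -1/12
Σ = -1/12  ⇒  CG² = 432/35*(-1/12)² = 3/35
CG = −√(3/35) = -0.292770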